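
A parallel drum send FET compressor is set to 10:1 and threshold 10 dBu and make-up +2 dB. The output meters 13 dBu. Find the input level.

20 dBu

Before make-up, the level was 13 − 2 = 11 dBu.
That's 1 dB above the 10 dBu threshold.
Before 10:1 compression the overshoot was 1 × 10 = 10 dB, so input = 10 + 10 = 20 dBu.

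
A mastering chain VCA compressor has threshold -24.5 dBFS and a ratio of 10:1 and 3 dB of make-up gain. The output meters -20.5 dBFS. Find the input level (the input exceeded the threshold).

-14.5 dBFS

Remove make-up: -20.5 − 3 = -23.5 dBFS.
That's 1 dB above the -24.5 dBFS threshold.
Undo the ratio: input overshoot = 1 × 10 = 10 dB, giving input = -14.5 dBFS.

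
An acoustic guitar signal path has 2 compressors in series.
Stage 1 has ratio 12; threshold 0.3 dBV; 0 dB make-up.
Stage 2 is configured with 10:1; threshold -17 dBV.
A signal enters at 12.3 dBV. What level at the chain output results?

Stage 1: 12 dB above 0.3 dBV, reduced 12:1 to 1 dB above → 1.3 dBV.
Stage 2: overshoot 18.3 dB → 18.3/10 = 1.83 dB → -15.17 dBV.

-15.17 dBV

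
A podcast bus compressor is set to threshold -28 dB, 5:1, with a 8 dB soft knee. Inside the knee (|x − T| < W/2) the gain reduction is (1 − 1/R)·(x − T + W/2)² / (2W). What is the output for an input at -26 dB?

-27.8 dB

x − T + W/2 = -26 − (-28) + 4 = 6.
GR = (1 − 1/5) × 6² / 16 = 0.8 × 36 / 16 = 1.8 dB.
Output = -26 − 1.8 = -27.8 dB.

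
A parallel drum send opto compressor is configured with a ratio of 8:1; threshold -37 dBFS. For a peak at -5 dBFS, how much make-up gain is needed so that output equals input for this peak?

28 dB

Without make-up, output = threshold + overshoot/8 = -37 + 4 = -33 dBFS.
Gap to target: 28 dB.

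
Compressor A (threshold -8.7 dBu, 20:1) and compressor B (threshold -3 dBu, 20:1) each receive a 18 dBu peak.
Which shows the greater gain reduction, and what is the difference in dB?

A, by 5.415 dB

A: overshoot 26.7 dB → output overshoot 1.335 dB → GR 25.365 dB.
B: overshoot 21 dB → output overshoot 1.05 dB → GR 19.95 dB.
A applies 5.415 dB more gain reduction.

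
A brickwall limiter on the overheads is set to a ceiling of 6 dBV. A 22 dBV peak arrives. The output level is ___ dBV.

6 dBV

The limiter clamps the peak to its 6 dBV ceiling.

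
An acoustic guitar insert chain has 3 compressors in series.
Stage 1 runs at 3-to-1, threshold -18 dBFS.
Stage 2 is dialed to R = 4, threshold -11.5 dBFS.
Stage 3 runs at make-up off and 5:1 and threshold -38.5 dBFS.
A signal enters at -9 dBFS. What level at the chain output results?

-33.8 dBFS

Stage 1: overshoot 9 dB → 9/3 = 3 dB → -15 dBFS.
Stage 2: below threshold (-15 ≤ -11.5); passes unchanged; output -15 dBFS.
Stage 3: -15 dBFS is 23.5 dB over -38.5 dBFS; at 5:1 that becomes 4.7 dB over, giving -33.8 dBFS.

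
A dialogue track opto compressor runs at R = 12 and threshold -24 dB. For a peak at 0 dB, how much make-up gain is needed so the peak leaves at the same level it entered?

22 dB

The peak compresses to -24 + 24/12 = -22 dB.
To reach 0 dB requires 0 − (-22) = 22 dB of make-up.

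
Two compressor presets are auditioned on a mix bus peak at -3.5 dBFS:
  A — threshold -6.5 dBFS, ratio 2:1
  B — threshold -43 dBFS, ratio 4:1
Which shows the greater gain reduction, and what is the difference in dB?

A: overshoot 3 dB → output overshoot 1.5 dB → GR 1.5 dB.
B: overshoot 39.5 dB → output overshoot 9.875 dB → GR 29.625 dB.
Difference: 28.125 dB in favour of B.

B, by 28.125 dB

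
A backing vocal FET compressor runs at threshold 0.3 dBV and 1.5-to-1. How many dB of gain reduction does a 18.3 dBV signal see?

Overshoot = 18.3 − 0.3 = 18 dB.
At 1.5:1, output sits 18/1.5 = 12 dB above threshold.
So the signal is attenuated by 18 − 12 = 6 dB.

6 dB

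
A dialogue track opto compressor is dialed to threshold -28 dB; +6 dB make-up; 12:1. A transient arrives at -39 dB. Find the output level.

-33 dB

-39 dB is 11 dB below the -28 dB threshold, so no gain reduction is applied.
Make-up gain adds 6 dB: -39 + 6 = -33 dB.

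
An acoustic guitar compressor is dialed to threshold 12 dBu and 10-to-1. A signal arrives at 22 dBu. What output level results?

22 dBu sits 10 dB over threshold.
The 10 dB excess becomes 1 dB after 10:1 reduction.
So the level is 12 + 1 = 13 dBu.

13 dBu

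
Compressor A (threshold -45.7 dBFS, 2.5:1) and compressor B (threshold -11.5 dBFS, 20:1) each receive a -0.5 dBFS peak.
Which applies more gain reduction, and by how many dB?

A: overshoot 45.2 dB → output overshoot 18.08 dB → GR 27.12 dB.
B: overshoot 11 dB → output overshoot 0.55 dB → GR 10.45 dB.
A reduces 16.67 dB more.

A, by 16.67 dB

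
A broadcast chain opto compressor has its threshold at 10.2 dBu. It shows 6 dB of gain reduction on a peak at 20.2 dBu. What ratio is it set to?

2.5:1

Input overshoot = 20.2 − 10.2 = 10 dB.
Output overshoot = 10 − 6 = 4 dB.
Ratio = input overshoot / output overshoot = 10 / 4 = 2.5.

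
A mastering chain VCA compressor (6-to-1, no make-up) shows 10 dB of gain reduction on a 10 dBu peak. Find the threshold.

Gain reduction = 10 − 0 = 10 dB; output overshoot = GR / (R − 1) = 10 / 5 = 2 dB.
Threshold = output − output overshoot = 0 − 2 = -2 dBu.

-2 dBu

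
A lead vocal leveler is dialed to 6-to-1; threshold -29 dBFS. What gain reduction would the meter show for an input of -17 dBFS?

10 dB

-17 dBFS exceeds the threshold by 12 dB.
At 6:1, output sits 12/6 = 2 dB above threshold.
Gain reduction = 12 − 2 = 10 dB.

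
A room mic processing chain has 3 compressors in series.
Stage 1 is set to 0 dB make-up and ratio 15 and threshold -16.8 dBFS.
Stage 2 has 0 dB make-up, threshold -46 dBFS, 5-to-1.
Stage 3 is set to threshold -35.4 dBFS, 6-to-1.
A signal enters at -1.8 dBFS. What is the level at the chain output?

-39.96 dBFS

Stage 1: overshoot 15 dB → 15/15 = 1 dB → -15.8 dBFS.
Stage 2: 30.2 dB above -46 dBFS, reduced 5:1 to 6.04 dB above → -39.96 dBFS.
Stage 3: below threshold (-39.96 ≤ -35.4); passes unchanged; output -39.96 dBFS.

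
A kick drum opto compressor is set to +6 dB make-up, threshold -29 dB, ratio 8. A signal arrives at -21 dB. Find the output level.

-22 dB

-21 dB sits 8 dB over threshold.
At 8:1 the overshoot is divided by 8, leaving 1 dB above threshold.
So the level is -29 + 1 = -28 dB; make-up adds 6 dB, giving -22 dB.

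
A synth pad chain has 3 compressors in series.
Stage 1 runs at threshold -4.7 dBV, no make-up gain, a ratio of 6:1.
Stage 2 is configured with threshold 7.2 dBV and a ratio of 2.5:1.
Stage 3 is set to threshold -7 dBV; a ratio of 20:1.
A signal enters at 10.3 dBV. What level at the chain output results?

Stage 1: 10.3 dBV is 15 dB over -4.7 dBV; at 6:1 that becomes 2.5 dB over, giving -2.2 dBV.
Stage 2: below threshold (-2.2 ≤ 7.2); passes unchanged; output -2.2 dBV.
Stage 3: -2.2 dBV is 4.8 dB over -7 dBV; at 20:1 that becomes 0.24 dB over, giving -6.76 dBV.

-6.76 dBV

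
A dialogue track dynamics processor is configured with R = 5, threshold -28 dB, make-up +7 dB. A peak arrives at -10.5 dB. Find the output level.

-10.5 dB sits 17.5 dB over threshold.
5:1 compression reduces that to 17.5/5 = 3.5 dB over.
Output = -28 + 3.5 = -24.5 dB; make-up adds 7 dB, giving -17.5 dB.

-17.5 dB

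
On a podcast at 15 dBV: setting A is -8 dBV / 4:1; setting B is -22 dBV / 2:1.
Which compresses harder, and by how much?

B, by 1.25 dB

A: 23 dB over, compressed to 5.75 dB over, so 17.25 dB of GR.
B: 37 dB over, compressed to 18.5 dB over, so 18.5 dB of GR.
Difference: 1.25 dB in favour of B.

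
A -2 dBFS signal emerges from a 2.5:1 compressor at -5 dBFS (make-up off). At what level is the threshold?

-7 dBFS

Input is 5 dB above T (since output overshoot × R = input overshoot: (-5 − T)·2.5 = -2 − T gives T = -7 dBFS).
Check: -7 + (-2 − (-7))/2.5 = -7 + 2 = -5 dBFS. ✓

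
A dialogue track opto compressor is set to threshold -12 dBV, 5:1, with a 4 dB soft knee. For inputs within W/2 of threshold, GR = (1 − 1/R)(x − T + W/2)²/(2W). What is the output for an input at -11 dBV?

-11.9 dBV

x − T + W/2 = -11 − (-12) + 2 = 3.
GR = (1 − 1/5) × 3² / 8 = 0.8 × 9 / 8 = 0.9 dB.
Output = -11 − 0.9 = -11.9 dBV.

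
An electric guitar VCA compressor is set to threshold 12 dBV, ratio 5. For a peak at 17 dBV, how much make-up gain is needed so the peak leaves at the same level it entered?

4 dB

Without make-up, output = threshold + overshoot/5 = 12 + 1 = 13 dBV.
Gap to target: 4 dB.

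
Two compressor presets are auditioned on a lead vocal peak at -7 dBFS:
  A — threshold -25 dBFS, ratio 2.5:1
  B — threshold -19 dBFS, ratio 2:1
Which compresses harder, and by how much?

A: GR = 18 − 18/2.5 = 10.8 dB.
B: GR = 12 − 12/2 = 6 dB.
A applies 4.8 dB more gain reduction.

A, by 4.8 dB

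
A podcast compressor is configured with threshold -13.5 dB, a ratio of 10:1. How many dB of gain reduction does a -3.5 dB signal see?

-3.5 dB exceeds the threshold by 10 dB.
After 10:1 compression the overshoot becomes 10/10 = 1 dB.
GR = overshoot in − overshoot out = 10 − 1 = 9 dB.

9 dB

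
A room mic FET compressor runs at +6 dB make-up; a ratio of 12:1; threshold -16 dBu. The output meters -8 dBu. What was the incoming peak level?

8 dBu

Remove make-up: -8 − 6 = -14 dBu.
The compressed level sits -14 − (-16) = 2 dB over threshold.
Input overshoot = R × output overshoot = 24 dB → input = -16 + 24 = 8 dBu.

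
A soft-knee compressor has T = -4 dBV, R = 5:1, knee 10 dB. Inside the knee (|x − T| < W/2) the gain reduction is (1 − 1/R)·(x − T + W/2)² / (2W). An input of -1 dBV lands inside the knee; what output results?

x − T + W/2 = -1 − (-4) + 5 = 8.
GR = (1 − 1/5) × 8² / 20 = 0.8 × 64 / 20 = 2.56 dB.
Output = -1 − 2.56 = -3.56 dBV.

-3.56 dBV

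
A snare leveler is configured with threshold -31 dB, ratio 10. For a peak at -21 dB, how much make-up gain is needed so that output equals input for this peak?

9 dB

The peak compresses to -31 + 10/10 = -30 dB.
To reach -21 dB requires -21 − (-30) = 9 dB of make-up.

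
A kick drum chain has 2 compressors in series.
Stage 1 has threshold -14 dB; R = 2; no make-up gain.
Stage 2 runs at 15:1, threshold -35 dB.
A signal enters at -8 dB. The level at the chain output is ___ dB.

Stage 1: -8 dB is 6 dB over -14 dB; at 2:1 that becomes 3 dB over, giving -11 dB.
Stage 2: -11 dB is 24 dB over -35 dB; at 15:1 that becomes 1.6 dB over, giving -33.4 dB.

-33.4 dB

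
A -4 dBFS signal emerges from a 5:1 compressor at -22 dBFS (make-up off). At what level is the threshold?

Gain reduction = -4 − (-22) = 18 dB; output overshoot = GR / (R − 1) = 18 / 4 = 4.5 dB.
Threshold = output − output overshoot = -22 − 4.5 = -26.5 dBFS.

-26.5 dBFS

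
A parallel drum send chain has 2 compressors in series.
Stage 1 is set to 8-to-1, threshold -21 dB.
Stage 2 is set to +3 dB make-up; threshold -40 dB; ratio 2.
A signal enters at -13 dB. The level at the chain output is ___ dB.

Stage 1: -13 dB is 8 dB over -21 dB; at 8:1 that becomes 1 dB over, giving -20 dB.
Stage 2: overshoot 20 dB → 20/2 = 10 dB → -30 dB; +3 dB make-up → -27 dB.

-27 dB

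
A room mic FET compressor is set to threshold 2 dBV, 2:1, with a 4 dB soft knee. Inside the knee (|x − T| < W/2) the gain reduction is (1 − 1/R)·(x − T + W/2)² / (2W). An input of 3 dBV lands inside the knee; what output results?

2.4375 dBV

x − T + W/2 = 3 − 2 + 2 = 3.
GR = (1 − 1/2) × 3² / 8 = 0.5 × 9 / 8 = 0.5625 dB.
Output = 3 − 0.5625 = 2.4375 dBV.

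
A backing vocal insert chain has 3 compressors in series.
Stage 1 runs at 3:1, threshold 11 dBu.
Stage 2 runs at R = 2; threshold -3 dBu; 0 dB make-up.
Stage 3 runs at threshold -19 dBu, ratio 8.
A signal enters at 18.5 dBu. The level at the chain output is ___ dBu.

Stage 1: overshoot 7.5 dB → 7.5/3 = 2.5 dB → 13.5 dBu.
Stage 2: 13.5 dBu is 16.5 dB over -3 dBu; at 2:1 that becomes 8.25 dB over, giving 5.25 dBu.
Stage 3: 24.25 dB above -19 dBu, reduced 8:1 to 3.03125 dB above → -15.96875 dBu.

-15.96875 dBu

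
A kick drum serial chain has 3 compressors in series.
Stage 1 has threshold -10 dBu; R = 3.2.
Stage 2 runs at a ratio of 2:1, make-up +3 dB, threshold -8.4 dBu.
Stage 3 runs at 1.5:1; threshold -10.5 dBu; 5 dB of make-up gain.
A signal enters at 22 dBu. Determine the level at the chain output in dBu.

0.7 dBu

Stage 1: overshoot 32 dB → 32/3.2 = 10 dB → 0 dBu.
Stage 2: overshoot 8.4 dB → 8.4/2 = 4.2 dB → -4.2 dBu; +3 dB make-up → -1.2 dBu.
Stage 3: 9.3 dB above -10.5 dBu, reduced 1.5:1 to 6.2 dB above → -4.3 dBu; +5 dB make-up → 0.7 dBu.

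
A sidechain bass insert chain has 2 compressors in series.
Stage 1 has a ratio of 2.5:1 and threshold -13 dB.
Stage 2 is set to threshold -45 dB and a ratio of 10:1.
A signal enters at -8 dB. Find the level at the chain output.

-41.6 dB

Stage 1: -8 dB is 5 dB over -13 dB; at 2.5:1 that becomes 2 dB over, giving -11 dB.
Stage 2: -11 dB is 34 dB over -45 dB; at 10:1 that becomes 3.4 dB over, giving -41.6 dB.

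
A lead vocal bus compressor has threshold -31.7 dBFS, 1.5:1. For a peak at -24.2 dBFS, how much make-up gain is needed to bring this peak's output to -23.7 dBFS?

Overshoot 7.5 dB → 7.5/1.5 = 5 dB after compression, so the compressed level is -31.7 + 5 = -26.7 dBFS.
Make-up = target − compressed = -23.7 − (-26.7) = 3 dB.

3 dB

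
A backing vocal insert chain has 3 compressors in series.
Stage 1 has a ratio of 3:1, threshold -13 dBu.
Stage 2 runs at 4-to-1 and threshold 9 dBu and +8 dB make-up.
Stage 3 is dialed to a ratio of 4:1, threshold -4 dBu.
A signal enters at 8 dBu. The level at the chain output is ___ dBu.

Stage 1: 8 dBu is 21 dB over -13 dBu; at 3:1 that becomes 7 dB over, giving -6 dBu.
Stage 2: below threshold (-6 ≤ 9); passes unchanged; make-up brings it to 2 dBu.
Stage 3: overshoot 6 dB → 6/4 = 1.5 dB → -2.5 dBu.

-2.5 dBu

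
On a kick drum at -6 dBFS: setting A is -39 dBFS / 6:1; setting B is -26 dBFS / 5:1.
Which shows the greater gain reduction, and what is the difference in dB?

A, by 11.5 dB

A: GR = 33 − 33/6 = 27.5 dB.
B: GR = 20 − 20/5 = 16 dB.
Difference: 11.5 dB in favour of A.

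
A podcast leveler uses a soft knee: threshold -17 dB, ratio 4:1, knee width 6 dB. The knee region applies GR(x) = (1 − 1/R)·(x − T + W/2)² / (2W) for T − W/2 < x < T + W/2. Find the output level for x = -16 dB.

x − T + W/2 = -16 − (-17) + 3 = 4.
GR = (1 − 1/4) × 4² / 12 = 0.75 × 16 / 12 = 1 dB.
Output = -16 − 1 = -17 dB.

-17 dB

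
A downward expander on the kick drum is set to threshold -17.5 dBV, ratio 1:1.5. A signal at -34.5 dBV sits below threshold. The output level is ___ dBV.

The input is 17 dB below the -17.5 dBV threshold.
A 1:1.5 expander multiplies undershoot by 1.5: 17 × 1.5 = 25.5 dB below threshold.
Output = -17.5 − 25.5 = -43 dBV.

-43 dBV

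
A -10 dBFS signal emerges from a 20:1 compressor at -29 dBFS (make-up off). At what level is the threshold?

Gain reduction = -10 − (-29) = 19 dB; output overshoot = GR / (R − 1) = 19 / 19 = 1 dB.
Threshold = output − output overshoot = -29 − 1 = -30 dBFS.

-30 dBFS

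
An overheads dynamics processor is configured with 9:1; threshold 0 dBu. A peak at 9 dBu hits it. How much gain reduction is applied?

Overshoot = 9 − 0 = 9 dB.
After 9:1 compression the overshoot becomes 9/9 = 1 dB.
So the signal is attenuated by 9 − 1 = 8 dB.

8 dB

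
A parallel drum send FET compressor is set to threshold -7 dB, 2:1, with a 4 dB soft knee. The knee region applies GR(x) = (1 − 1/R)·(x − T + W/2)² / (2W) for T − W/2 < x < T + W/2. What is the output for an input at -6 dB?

x − T + W/2 = -6 − (-7) + 2 = 3.
GR = (1 − 1/2) × 3² / 8 = 0.5 × 9 / 8 = 0.5625 dB.
Output = -6 − 0.5625 = -6.5625 dB.

-6.5625 dB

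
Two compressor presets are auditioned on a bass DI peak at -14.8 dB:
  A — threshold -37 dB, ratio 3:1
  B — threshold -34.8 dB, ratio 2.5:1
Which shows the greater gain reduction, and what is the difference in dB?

A: overshoot 22.2 dB → output overshoot 7.4 dB → GR 14.8 dB.
B: overshoot 20 dB → output overshoot 8 dB → GR 12 dB.
Difference: 2.8 dB in favour of A.

A, by 2.8 dB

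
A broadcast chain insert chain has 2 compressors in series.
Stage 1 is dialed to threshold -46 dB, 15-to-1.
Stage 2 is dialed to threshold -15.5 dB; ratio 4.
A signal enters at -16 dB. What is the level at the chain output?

Stage 1: -16 dB is 30 dB over -46 dB; at 15:1 that becomes 2 dB over, giving -44 dB.
Stage 2: -44 dB is at or below the -15.5 dB threshold — no compression; output -44 dB.

-44 dB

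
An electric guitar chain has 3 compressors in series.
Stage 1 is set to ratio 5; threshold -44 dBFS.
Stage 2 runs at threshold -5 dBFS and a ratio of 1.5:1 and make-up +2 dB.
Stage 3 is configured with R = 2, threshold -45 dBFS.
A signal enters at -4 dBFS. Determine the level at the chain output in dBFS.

Stage 1: overshoot 40 dB → 40/5 = 8 dB → -36 dBFS.
Stage 2: below threshold (-36 ≤ -5); passes unchanged; make-up brings it to -34 dBFS.
Stage 3: overshoot 11 dB → 11/2 = 5.5 dB → -39.5 dBFS.

-39.5 dBFS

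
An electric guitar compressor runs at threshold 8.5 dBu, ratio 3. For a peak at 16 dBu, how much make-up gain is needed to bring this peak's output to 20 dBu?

9 dB

Without make-up, output = threshold + overshoot/3 = 8.5 + 2.5 = 11 dBu.
Gap to target: 9 dB.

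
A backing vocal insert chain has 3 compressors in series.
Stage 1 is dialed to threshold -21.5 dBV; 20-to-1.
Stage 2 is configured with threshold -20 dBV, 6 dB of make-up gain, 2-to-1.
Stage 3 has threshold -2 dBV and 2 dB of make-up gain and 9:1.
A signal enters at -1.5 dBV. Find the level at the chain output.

-12.5 dBV

Stage 1: overshoot 20 dB → 20/20 = 1 dB → -20.5 dBV.
Stage 2: below threshold (-20.5 ≤ -20); passes unchanged; make-up brings it to -14.5 dBV.
Stage 3: -14.5 dBV is at or below the -2 dBV threshold — no compression; make-up brings it to -12.5 dBV.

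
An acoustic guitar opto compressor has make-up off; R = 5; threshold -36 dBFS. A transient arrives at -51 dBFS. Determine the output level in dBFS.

-51 dBFS is 15 dB below the -36 dBFS threshold, so no gain reduction is applied.
Output = input = -51 dBFS.

-51 dBFS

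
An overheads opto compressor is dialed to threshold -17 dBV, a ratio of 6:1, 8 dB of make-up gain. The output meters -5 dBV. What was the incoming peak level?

Stripping the +8 dB make-up gives -13 dBV at the gain stage.
The compressed level sits -13 − (-17) = 4 dB over threshold.
Before 6:1 compression the overshoot was 4 × 6 = 24 dB, so input = -17 + 24 = 7 dBV.

7 dBV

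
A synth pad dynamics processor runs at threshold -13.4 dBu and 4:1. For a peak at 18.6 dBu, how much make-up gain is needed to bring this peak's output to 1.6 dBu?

7 dB

Overshoot 32 dB → 32/4 = 8 dB after compression, so the compressed level is -13.4 + 8 = -5.4 dBu.
Make-up = target − compressed = 1.6 − (-5.4) = 7 dB.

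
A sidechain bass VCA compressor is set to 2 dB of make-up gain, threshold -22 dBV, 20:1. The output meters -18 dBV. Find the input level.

Before make-up, the level was -18 − 2 = -20 dBV.
Post-compression overshoot = -20 − (-22) = 2 dB.
Undo the ratio: input overshoot = 2 × 20 = 40 dB, giving input = 18 dBV.

18 dBV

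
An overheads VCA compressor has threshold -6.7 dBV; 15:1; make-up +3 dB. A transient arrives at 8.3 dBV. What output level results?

The input is 15 dB above the -6.7 dBV threshold.
15:1 compression reduces that to 15/15 = 1 dB over.
That puts the output at -5.7 dBV; make-up adds 3 dB, giving -2.7 dBV.

-2.7 dBV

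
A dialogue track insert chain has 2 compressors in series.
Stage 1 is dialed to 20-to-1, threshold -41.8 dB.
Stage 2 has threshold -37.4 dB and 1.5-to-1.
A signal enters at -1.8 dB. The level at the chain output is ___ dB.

-39.8 dB

Stage 1: overshoot 40 dB → 40/20 = 2 dB → -39.8 dB.
Stage 2: below threshold (-39.8 ≤ -37.4); passes unchanged; output -39.8 dB.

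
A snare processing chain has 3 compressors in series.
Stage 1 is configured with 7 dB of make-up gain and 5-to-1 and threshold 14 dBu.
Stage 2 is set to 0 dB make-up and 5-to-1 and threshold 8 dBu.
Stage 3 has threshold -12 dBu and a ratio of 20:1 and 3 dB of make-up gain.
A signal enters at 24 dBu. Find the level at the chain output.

-7.85 dBu

Stage 1: 10 dB above 14 dBu, reduced 5:1 to 2 dB above → 16 dBu; +7 dB make-up → 23 dBu.
Stage 2: overshoot 15 dB → 15/5 = 3 dB → 11 dBu.
Stage 3: 11 dBu is 23 dB over -12 dBu; at 20:1 that becomes 1.15 dB over, giving -10.85 dBu; +3 dB make-up → -7.85 dBu.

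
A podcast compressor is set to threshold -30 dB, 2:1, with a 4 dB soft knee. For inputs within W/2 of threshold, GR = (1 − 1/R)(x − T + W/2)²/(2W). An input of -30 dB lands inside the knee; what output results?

x − T + W/2 = -30 − (-30) + 2 = 2.
GR = (1 − 1/2) × 2² / 8 = 0.5 × 4 / 8 = 0.25 dB.
Output = -30 − 0.25 = -30.25 dB.

-30.25 dB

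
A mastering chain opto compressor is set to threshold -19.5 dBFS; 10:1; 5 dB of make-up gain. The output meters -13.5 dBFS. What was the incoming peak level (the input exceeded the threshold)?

-9.5 dBFS

Remove make-up: -13.5 − 5 = -18.5 dBFS.
The compressed level sits -18.5 − (-19.5) = 1 dB over threshold.
Input overshoot = R × output overshoot = 10 dB → input = -19.5 + 10 = -9.5 dBFS.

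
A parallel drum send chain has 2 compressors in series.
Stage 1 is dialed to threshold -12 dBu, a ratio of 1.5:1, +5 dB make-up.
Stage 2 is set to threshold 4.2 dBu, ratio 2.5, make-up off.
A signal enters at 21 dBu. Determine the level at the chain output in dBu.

8.52 dBu

Stage 1: overshoot 33 dB → 33/1.5 = 22 dB → 10 dBu; +5 dB make-up → 15 dBu.
Stage 2: 10.8 dB above 4.2 dBu, reduced 2.5:1 to 4.32 dB above → 8.52 dBu.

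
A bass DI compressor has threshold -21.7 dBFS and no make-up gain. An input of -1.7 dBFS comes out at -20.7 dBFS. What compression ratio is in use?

Input overshoot = -1.7 − (-21.7) = 20 dB; output overshoot = -20.7 − (-21.7) = 1 dB.
Ratio = 20 / 1 = 20.

20:1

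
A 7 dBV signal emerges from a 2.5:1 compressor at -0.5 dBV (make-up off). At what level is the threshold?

Gain reduction = 7 − (-0.5) = 7.5 dB; output overshoot = GR / (R − 1) = 7.5 / 1.5 = 5 dB.
Threshold = output − output overshoot = -0.5 − 5 = -5.5 dBV.

-5.5 dBV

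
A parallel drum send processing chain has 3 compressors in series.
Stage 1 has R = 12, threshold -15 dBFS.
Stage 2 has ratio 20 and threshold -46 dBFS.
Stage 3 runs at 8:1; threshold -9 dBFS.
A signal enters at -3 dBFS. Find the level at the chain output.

-44.4 dBFS

Stage 1: 12 dB above -15 dBFS, reduced 12:1 to 1 dB above → -14 dBFS.
Stage 2: overshoot 32 dB → 32/20 = 1.6 dB → -44.4 dBFS.
Stage 3: -44.4 dBFS is at or below the -9 dBFS threshold — no compression; output -44.4 dBFS.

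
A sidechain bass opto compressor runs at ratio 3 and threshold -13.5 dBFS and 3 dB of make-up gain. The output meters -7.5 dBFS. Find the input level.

Stripping the +3 dB make-up gives -10.5 dBFS at the gain stage.
Post-compression overshoot = -10.5 − (-13.5) = 3 dB.
Before 3:1 compression the overshoot was 3 × 3 = 9 dB, so input = -13.5 + 9 = -4.5 dBFS.

-4.5 dBFS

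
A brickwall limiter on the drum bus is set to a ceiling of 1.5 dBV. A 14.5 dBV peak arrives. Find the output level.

1.5 dBV

The limiter clamps the peak to its 1.5 dBV ceiling.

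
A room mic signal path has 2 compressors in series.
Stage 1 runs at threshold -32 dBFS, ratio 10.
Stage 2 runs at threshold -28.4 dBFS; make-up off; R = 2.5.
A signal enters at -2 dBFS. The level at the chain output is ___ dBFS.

Stage 1: overshoot 30 dB → 30/10 = 3 dB → -29 dBFS.
Stage 2: -29 dBFS ≤ -28.4 dBFS, so stage 2 doesn't engage; output -29 dBFS.

-29 dBFS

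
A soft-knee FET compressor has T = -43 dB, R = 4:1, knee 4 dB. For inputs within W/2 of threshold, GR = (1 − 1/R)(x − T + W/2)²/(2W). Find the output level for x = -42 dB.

x − T + W/2 = -42 − (-43) + 2 = 3.
GR = (1 − 1/4) × 3² / 8 = 0.75 × 9 / 8 = 0.84375 dB.
Output = -42 − 0.84375 = -42.84375 dB.

-42.84375 dB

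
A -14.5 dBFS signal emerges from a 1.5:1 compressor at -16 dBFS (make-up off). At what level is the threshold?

Input is 4.5 dB above T (since output overshoot × R = input overshoot: (-16 − T)·1.5 = -14.5 − T gives T = -19 dBFS).
Check: -19 + (-14.5 − (-19))/1.5 = -19 + 3 = -16 dBFS. ✓

-19 dBFS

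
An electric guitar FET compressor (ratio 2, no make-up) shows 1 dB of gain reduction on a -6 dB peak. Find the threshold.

Gain reduction = -6 − (-7) = 1 dB; output overshoot = GR / (R − 1) = 1 / 1 = 1 dB.
Threshold = output − output overshoot = -7 − 1 = -8 dB.

-8 dB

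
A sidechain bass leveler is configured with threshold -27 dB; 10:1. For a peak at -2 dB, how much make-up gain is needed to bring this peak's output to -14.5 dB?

10 dB

Overshoot 25 dB → 25/10 = 2.5 dB after compression, so the compressed level is -27 + 2.5 = -24.5 dB.
Make-up = target − compressed = -14.5 − (-24.5) = 10 dB.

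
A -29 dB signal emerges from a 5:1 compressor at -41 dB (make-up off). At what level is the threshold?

Let T be the threshold. Output overshoot = (input overshoot)/R, so -41 − T = (-29 − T)/5.
5·(-41 − T) = -29 − T → 4·T = -205 − (-29) = -176.
T = -176/4 = -44 dB.

-44 dB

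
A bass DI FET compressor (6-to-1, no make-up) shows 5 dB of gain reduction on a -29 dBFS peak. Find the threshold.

Let T be the threshold. Output overshoot = (input overshoot)/R, so -34 − T = (-29 − T)/6.
6·(-34 − T) = -29 − T → 5·T = -204 − (-29) = -175.
T = -175/5 = -35 dBFS.

-35 dBFS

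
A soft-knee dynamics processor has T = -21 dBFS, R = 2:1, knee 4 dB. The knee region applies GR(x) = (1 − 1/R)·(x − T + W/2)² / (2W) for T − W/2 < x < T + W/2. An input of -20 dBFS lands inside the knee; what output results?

x − T + W/2 = -20 − (-21) + 2 = 3.
GR = (1 − 1/2) × 3² / 8 = 0.5 × 9 / 8 = 0.5625 dB.
Output = -20 − 0.5625 = -20.5625 dBFS.

-20.5625 dBFS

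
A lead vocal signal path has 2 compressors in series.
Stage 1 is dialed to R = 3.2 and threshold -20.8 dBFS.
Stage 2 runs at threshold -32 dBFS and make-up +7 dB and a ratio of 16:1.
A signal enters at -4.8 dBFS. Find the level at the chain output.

-23.9875 dBFS

Stage 1: -4.8 dBFS is 16 dB over -20.8 dBFS; at 3.2:1 that becomes 5 dB over, giving -15.8 dBFS.
Stage 2: overshoot 16.2 dB → 16.2/16 = 1.0125 dB → -30.9875 dBFS; +7 dB make-up → -23.9875 dBFS.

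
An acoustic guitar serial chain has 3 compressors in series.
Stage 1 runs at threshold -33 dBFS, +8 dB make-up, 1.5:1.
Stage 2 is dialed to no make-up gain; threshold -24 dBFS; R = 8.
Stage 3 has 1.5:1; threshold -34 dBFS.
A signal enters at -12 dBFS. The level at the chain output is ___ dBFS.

Stage 1: 21 dB above -33 dBFS, reduced 1.5:1 to 14 dB above → -19 dBFS; +8 dB make-up → -11 dBFS.
Stage 2: -11 dBFS is 13 dB over -24 dBFS; at 8:1 that becomes 1.625 dB over, giving -22.375 dBFS.
Stage 3: overshoot 11.625 dB → 11.625/1.5 = 7.75 dB → -26.25 dBFS.

-26.25 dBFS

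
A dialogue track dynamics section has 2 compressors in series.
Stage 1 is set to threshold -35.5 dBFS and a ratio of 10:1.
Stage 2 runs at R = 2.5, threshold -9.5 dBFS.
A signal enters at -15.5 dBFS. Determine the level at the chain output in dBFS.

-33.5 dBFS

Stage 1: overshoot 20 dB → 20/10 = 2 dB → -33.5 dBFS.
Stage 2: -33.5 dBFS is at or below the -9.5 dBFS threshold — no compression; output -33.5 dBFS.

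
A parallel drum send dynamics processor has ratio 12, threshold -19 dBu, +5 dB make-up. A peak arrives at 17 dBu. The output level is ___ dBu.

-11 dBu

The input is 36 dB above the -19 dBu threshold.
At 12:1 the overshoot is divided by 12, leaving 3 dB above threshold.
Output = -19 + 3 = -16 dBu; make-up adds 5 dB, giving -11 dBu.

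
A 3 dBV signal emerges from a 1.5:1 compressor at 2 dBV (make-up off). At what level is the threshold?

Input is 3 dB above T (since output overshoot × R = input overshoot: (2 − T)·1.5 = 3 − T gives T = 0 dBV).
Check: 0 + (3 − 0)/1.5 = 0 + 2 = 2 dBV. ✓

0 dBV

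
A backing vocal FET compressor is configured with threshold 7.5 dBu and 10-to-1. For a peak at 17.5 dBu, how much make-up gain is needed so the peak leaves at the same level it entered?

9 dB

Overshoot 10 dB → 10/10 = 1 dB after compression, so the compressed level is 7.5 + 1 = 8.5 dBu.
Make-up = target − compressed = 17.5 − 8.5 = 9 dB.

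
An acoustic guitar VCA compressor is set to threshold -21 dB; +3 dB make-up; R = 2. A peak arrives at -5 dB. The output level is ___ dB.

-5 dB sits 16 dB over threshold.
2:1 compression reduces that to 16/2 = 8 dB over.
That puts the output at -13 dB; make-up adds 3 dB, giving -10 dB.

-10 dB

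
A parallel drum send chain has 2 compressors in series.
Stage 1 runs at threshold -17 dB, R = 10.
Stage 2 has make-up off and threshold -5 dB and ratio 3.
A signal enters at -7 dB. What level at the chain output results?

-16 dB

Stage 1: 10 dB above -17 dB, reduced 10:1 to 1 dB above → -16 dB.
Stage 2: below threshold (-16 ≤ -5); passes unchanged; output -16 dB.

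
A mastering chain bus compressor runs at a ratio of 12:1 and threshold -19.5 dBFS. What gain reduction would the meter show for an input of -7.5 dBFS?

The signal is 12 dB above threshold.
After 12:1 compression the overshoot becomes 12/12 = 1 dB.
GR = overshoot in − overshoot out = 12 − 1 = 11 dB.

11 dB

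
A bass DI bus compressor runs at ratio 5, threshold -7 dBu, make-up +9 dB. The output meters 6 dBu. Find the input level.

13 dBu

Before make-up, the level was 6 − 9 = -3 dBu.
That's 4 dB above the -7 dBu threshold.
Undo the ratio: input overshoot = 4 × 5 = 20 dB, giving input = 13 dBu.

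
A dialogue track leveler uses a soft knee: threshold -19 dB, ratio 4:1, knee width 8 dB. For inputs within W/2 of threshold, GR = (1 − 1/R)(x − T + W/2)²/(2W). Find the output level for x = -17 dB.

x − T + W/2 = -17 − (-19) + 4 = 6.
GR = (1 − 1/4) × 6² / 16 = 0.75 × 36 / 16 = 1.6875 dB.
Output = -17 − 1.6875 = -18.6875 dB.

-18.6875 dB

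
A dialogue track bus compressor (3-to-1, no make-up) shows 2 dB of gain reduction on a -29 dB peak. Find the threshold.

-32 dB

Input is 3 dB above T (since output overshoot × R = input overshoot: (-31 − T)·3 = -29 − T gives T = -32 dB).
Check: -32 + (-29 − (-32))/3 = -32 + 1 = -31 dB. ✓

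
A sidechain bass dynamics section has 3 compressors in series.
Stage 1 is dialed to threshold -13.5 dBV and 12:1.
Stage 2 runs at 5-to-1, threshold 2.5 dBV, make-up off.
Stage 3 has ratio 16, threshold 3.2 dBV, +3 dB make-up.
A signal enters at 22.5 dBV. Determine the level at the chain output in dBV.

Stage 1: overshoot 36 dB → 36/12 = 3 dB → -10.5 dBV.
Stage 2: -10.5 dBV is at or below the 2.5 dBV threshold — no compression; output -10.5 dBV.
Stage 3: -10.5 dBV is at or below the 3.2 dBV threshold — no compression; make-up brings it to -7.5 dBV.

-7.5 dBV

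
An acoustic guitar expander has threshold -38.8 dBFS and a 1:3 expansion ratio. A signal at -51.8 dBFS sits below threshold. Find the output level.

-77.8 dBFS

The input is 13 dB below the -38.8 dBFS threshold.
A 1:3 expander multiplies undershoot by 3: 13 × 3 = 39 dB below threshold.
Output = -38.8 − 39 = -77.8 dBFS.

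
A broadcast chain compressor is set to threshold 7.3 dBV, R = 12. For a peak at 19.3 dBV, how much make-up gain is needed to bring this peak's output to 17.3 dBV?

9 dB

Without make-up, output = threshold + overshoot/12 = 7.3 + 1 = 8.3 dBV.
Gap to target: 9 dB.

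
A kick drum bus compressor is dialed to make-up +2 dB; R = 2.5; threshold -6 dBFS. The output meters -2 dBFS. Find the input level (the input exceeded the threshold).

Remove make-up: -2 − 2 = -4 dBFS.
The compressed level sits -4 − (-6) = 2 dB over threshold.
Undo the ratio: input overshoot = 2 × 2.5 = 5 dB, giving input = -1 dBFS.

-1 dBFS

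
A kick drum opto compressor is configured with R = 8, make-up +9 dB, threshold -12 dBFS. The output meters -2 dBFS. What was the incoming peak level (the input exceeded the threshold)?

-4 dBFS

Stripping the +9 dB make-up gives -11 dBFS at the gain stage.
The compressed level sits -11 − (-12) = 1 dB over threshold.
Undo the ratio: input overshoot = 1 × 8 = 8 dB, giving input = -4 dBFS.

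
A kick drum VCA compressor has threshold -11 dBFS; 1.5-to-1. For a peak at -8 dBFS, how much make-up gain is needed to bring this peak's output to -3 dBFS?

6 dB

Overshoot 3 dB → 3/1.5 = 2 dB after compression, so the compressed level is -11 + 2 = -9 dBFS.
Make-up = target − compressed = -3 − (-9) = 6 dB.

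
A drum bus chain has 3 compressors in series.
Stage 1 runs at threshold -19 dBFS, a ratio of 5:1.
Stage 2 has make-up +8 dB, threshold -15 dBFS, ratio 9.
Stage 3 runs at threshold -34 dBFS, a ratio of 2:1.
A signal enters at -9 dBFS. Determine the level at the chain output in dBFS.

-21.5 dBFS

Stage 1: -9 dBFS is 10 dB over -19 dBFS; at 5:1 that becomes 2 dB over, giving -17 dBFS.
Stage 2: -17 dBFS ≤ -15 dBFS, so stage 2 doesn't engage; make-up brings it to -9 dBFS.
Stage 3: -9 dBFS is 25 dB over -34 dBFS; at 2:1 that becomes 12.5 dB over, giving -21.5 dBFS.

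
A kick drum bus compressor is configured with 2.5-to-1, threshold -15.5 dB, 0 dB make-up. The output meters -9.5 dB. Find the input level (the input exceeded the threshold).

-0.5 dB

Post-compression overshoot = -9.5 − (-15.5) = 6 dB.
Undo the ratio: input overshoot = 6 × 2.5 = 15 dB, giving input = -0.5 dB.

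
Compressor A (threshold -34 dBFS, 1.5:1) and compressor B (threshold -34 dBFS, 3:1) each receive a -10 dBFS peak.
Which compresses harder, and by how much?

A: 24 dB over, compressed to 16 dB over, so 8 dB of GR.
B: 24 dB over, compressed to 8 dB over, so 16 dB of GR.
B applies 8 dB more gain reduction.

B, by 8 dB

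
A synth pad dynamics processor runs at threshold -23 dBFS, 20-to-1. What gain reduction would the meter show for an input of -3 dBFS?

Overshoot = -3 − (-23) = 20 dB.
After 20:1 compression the overshoot becomes 20/20 = 1 dB.
GR = overshoot in − overshoot out = 20 − 1 = 19 dB.

19 dB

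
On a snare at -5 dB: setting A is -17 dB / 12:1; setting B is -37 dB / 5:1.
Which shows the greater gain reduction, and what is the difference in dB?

B, by 14.6 dB

A: overshoot 12 dB → output overshoot 1 dB → GR 11 dB.
B: overshoot 32 dB → output overshoot 6.4 dB → GR 25.6 dB.
Difference: 14.6 dB in favour of B.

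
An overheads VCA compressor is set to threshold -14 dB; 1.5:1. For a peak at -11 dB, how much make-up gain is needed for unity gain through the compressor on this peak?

The peak compresses to -14 + 3/1.5 = -12 dB.
To reach -11 dB requires -11 − (-12) = 1 dB of make-up.

1 dB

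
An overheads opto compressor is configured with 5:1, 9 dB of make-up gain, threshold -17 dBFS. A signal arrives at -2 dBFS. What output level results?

-5 dBFS

The input is 15 dB above the -17 dBFS threshold.
At 5:1 the overshoot is divided by 5, leaving 3 dB above threshold.
Output = -17 + 3 = -14 dBFS; make-up adds 9 dB, giving -5 dBFS.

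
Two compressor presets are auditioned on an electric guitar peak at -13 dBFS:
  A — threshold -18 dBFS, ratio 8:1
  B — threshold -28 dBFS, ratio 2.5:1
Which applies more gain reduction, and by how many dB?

B, by 4.625 dB

A: GR = 5 − 5/8 = 4.375 dB.
B: GR = 15 − 15/2.5 = 9 dB.
B applies 4.625 dB more gain reduction.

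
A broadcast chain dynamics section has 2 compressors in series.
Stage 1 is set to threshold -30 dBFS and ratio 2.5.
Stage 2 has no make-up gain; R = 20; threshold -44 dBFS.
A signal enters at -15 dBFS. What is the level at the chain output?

Stage 1: overshoot 15 dB → 15/2.5 = 6 dB → -24 dBFS.
Stage 2: 20 dB above -44 dBFS, reduced 20:1 to 1 dB above → -43 dBFS.

-43 dBFS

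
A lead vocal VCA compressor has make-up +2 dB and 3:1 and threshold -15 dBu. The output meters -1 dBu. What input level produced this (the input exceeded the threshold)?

Remove make-up: -1 − 2 = -3 dBu.
Post-compression overshoot = -3 − (-15) = 12 dB.
Input overshoot = R × output overshoot = 36 dB → input = -15 + 36 = 21 dBu.

21 dBu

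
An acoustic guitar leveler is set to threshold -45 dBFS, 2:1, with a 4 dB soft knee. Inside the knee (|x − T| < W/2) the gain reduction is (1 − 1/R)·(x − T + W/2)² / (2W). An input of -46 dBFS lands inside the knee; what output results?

x − T + W/2 = -46 − (-45) + 2 = 1.
GR = (1 − 1/2) × 1² / 8 = 0.5 × 1 / 8 = 0.0625 dB.
Output = -46 − 0.0625 = -46.0625 dBFS.

-46.0625 dBFS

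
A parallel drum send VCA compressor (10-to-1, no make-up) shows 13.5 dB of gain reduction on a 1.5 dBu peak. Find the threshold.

-13.5 dBu

Input is 15 dB above T (since output overshoot × R = input overshoot: (-12 − T)·10 = 1.5 − T gives T = -13.5 dBu).
Check: -13.5 + (1.5 − (-13.5))/10 = -13.5 + 1.5 = -12 dBu. ✓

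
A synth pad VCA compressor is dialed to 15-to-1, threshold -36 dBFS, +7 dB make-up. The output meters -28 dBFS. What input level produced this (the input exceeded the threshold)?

-21 dBFS

Remove make-up: -28 − 7 = -35 dBFS.
The compressed level sits -35 − (-36) = 1 dB over threshold.
Undo the ratio: input overshoot = 1 × 15 = 15 dB, giving input = -21 dBFS.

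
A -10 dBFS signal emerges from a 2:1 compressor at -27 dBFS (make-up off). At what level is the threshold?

Gain reduction = -10 − (-27) = 17 dB; output overshoot = GR / (R − 1) = 17 / 1 = 17 dB.
Threshold = output − output overshoot = -27 − 17 = -44 dBFS.

-44 dBFS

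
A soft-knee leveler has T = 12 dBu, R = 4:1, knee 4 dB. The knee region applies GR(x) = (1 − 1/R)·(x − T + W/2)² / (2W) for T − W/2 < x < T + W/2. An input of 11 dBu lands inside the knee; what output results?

x − T + W/2 = 11 − 12 + 2 = 1.
GR = (1 − 1/4) × 1² / 8 = 0.75 × 1 / 8 = 0.09375 dB.
Output = 11 − 0.09375 = 10.90625 dBu.

10.90625 dBu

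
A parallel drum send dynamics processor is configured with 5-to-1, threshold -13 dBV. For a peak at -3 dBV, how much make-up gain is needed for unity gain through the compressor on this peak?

8 dB

The peak compresses to -13 + 10/5 = -11 dBV.
To reach -3 dBV requires -3 − (-11) = 8 dB of make-up.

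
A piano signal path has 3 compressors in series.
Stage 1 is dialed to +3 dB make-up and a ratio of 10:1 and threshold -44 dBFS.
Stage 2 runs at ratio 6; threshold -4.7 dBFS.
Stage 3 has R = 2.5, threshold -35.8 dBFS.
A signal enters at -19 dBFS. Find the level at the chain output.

Stage 1: -19 dBFS is 25 dB over -44 dBFS; at 10:1 that becomes 2.5 dB over, giving -41.5 dBFS; +3 dB make-up → -38.5 dBFS.
Stage 2: -38.5 dBFS is at or below the -4.7 dBFS threshold — no compression; output -38.5 dBFS.
Stage 3: below threshold (-38.5 ≤ -35.8); passes unchanged; output -38.5 dBFS.

-38.5 dBFS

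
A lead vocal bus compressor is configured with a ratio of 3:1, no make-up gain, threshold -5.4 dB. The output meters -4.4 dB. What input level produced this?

-2.4 dB

Post-compression overshoot = -4.4 − (-5.4) = 1 dB.
Undo the ratio: input overshoot = 1 × 3 = 3 dB, giving input = -2.4 dB.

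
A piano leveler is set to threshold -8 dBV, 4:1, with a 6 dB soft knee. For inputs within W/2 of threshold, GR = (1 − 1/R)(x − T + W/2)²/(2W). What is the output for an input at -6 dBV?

-7.5625 dBV

x − T + W/2 = -6 − (-8) + 3 = 5.
GR = (1 − 1/4) × 5² / 12 = 0.75 × 25 / 12 = 1.5625 dB.
Output = -6 − 1.5625 = -7.5625 dBV.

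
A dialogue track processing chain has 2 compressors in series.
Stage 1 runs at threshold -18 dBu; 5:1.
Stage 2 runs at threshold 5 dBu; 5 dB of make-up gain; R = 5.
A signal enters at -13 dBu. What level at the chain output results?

Stage 1: overshoot 5 dB → 5/5 = 1 dB → -17 dBu.
Stage 2: below threshold (-17 ≤ 5); passes unchanged; make-up brings it to -12 dBu.

-12 dBu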